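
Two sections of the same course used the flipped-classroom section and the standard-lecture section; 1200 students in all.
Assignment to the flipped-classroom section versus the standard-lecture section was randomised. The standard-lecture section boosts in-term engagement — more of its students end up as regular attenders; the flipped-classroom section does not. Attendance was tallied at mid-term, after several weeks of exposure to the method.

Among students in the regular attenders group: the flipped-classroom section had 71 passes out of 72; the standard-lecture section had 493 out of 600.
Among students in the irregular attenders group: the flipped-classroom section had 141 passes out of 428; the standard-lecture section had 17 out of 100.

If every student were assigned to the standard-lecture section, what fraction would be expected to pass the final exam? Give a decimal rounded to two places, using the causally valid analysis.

Mid-term attendance lies on the pathway teaching method → mid-term attendance → outcome, so adjusting for it blocks the indirect effect. For the total causal effect of teaching method, use the unadjusted pooled rates.
So P(outcome | do(the standard-lecture section)) is just the pooled rate for the standard-lecture section: 510/700 = 0.729.

0.73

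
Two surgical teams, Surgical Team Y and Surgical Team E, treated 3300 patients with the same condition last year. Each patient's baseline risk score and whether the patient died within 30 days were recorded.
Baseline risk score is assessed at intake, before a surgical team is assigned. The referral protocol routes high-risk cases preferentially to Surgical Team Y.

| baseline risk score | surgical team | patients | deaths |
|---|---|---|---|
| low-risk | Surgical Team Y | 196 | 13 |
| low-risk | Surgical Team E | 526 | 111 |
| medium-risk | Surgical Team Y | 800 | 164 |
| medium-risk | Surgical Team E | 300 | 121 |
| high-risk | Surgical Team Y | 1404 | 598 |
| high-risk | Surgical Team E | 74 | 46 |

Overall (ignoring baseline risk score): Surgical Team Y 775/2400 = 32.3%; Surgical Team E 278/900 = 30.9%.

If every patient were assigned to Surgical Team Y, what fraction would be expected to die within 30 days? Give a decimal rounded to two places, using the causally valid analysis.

0.27

Baseline risk score satisfies the back-door criterion: it is not a descendant of the surgical team, and it blocks the spurious path from surgical team to outcome. Adjusting for it (i.e., using the within-baseline risk score rates) gives the causal effect.
Standardising Surgical Team Y to the population baseline risk score mix: 0.219·13/196 + 0.333·164/800 + 0.448·598/1404 = 0.274.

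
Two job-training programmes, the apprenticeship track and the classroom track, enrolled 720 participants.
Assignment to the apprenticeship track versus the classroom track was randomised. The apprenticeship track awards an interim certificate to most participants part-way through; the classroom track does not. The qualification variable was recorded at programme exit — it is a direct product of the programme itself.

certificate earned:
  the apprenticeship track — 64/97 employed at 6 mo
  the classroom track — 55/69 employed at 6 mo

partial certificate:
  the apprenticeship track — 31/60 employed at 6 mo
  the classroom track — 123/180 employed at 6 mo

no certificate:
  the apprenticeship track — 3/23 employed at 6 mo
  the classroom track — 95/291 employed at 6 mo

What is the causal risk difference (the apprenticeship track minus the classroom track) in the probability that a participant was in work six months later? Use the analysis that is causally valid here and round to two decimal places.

+0.04

Qualification attained during the programme lies on the pathway programme → qualification attained during the programme → outcome, so adjusting for it blocks the indirect effect. For the total causal effect of programme, use the unadjusted pooled rates.
The causal difference is the pooled difference: 0.544 − 0.506 = +0.039.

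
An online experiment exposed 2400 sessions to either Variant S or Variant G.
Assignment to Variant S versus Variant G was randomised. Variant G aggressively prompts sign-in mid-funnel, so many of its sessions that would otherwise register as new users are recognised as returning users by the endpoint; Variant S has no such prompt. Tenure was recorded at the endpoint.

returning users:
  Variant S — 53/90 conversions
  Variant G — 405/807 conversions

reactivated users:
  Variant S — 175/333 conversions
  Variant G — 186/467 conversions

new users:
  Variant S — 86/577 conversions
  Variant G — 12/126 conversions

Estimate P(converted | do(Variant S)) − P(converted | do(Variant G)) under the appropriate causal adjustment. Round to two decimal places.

Variant S is higher inside every user tenure stratum but Variant G is higher in aggregate. Whether to stratify depends on how user tenure relates to the variant.
User tenure is downstream of the variant. One should not condition on a consequence of treatment, so the overall rates are the right comparison.
The causal difference is the pooled difference: 0.314 − 0.431 = -0.117.

-0.12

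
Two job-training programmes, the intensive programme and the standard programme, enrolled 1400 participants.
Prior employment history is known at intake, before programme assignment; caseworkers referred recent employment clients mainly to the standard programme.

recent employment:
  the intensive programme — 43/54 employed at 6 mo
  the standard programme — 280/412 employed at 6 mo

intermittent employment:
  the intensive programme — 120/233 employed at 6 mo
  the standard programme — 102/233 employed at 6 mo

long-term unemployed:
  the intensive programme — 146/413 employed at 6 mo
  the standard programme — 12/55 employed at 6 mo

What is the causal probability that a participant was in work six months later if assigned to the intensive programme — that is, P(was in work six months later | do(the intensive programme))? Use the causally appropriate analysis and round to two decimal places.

The prior employment history-specific comparison favours the intensive programme throughout, but the pooled figures favour the standard programme. The question is whether to condition on prior employment history.
Prior employment history differs across programmes for reasons unrelated to any effect of the programme itself, and it separately predicts the outcome — a classic confounder. We must compare within prior employment history levels.
Standardising the intensive programme to the population prior employment history mix: 0.333·43/54 + 0.333·120/233 + 0.334·146/413 = 0.555.

0.55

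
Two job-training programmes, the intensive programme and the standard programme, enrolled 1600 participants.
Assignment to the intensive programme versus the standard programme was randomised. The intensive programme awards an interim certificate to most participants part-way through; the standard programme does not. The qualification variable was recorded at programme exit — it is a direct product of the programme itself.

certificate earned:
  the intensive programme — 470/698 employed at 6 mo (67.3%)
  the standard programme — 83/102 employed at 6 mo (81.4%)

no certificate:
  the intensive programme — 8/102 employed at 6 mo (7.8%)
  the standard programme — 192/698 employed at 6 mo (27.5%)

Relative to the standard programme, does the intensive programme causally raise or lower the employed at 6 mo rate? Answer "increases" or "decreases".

increases

the standard programme is higher inside every qualification attained during the programme stratum but the intensive programme is higher in aggregate. Whether to stratify depends on how qualification attained during the programme relates to the programme.
The distribution of qualification attained during the programme is itself part of what the programme does — it is an intermediate outcome. Holding it fixed would remove that part of the effect; the total effect is the pooled difference.
Pooled: the intensive programme 59.8% vs the standard programme 34.4%; the intensive programme is higher overall.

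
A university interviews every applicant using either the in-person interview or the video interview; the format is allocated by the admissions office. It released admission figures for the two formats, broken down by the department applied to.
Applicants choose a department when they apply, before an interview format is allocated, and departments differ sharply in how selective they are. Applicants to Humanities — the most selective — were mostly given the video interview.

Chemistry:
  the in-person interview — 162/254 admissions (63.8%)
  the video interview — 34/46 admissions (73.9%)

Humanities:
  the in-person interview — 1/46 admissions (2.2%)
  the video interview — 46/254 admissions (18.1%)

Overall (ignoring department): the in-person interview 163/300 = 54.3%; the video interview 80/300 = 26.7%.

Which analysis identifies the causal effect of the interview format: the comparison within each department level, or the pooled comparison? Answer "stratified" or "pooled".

the video interview is higher inside every department stratum but the in-person interview is higher in aggregate. Whether to stratify depends on how department relates to the interview format.
Department differs across interview formats for reasons unrelated to any effect of the interview format itself, and it separately predicts the outcome — a classic confounder. We must compare within department levels.
Within each level — Chemistry: 63.8% vs 73.9%; Humanities: 2.2% vs 18.1% — the video interview is higher every time.

stratified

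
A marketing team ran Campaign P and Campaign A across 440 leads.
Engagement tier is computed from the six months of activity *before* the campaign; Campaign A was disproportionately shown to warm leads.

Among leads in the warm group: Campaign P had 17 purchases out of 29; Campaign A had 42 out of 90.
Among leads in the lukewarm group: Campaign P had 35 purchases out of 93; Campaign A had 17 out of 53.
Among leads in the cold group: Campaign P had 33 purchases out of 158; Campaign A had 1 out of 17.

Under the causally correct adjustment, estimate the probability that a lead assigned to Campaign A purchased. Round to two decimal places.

0.26

Campaign P is higher inside every engagement tier stratum but Campaign A is higher in aggregate. Whether to stratify depends on how engagement tier relates to the campaign.
Engagement tier differs across campaigns for reasons unrelated to any effect of the campaign itself, and it separately predicts the outcome — a classic confounder. We must compare within engagement tier levels.
Standardising Campaign A to the population engagement tier mix: 0.270·42/90 + 0.332·17/53 + 0.398·1/17 = 0.256.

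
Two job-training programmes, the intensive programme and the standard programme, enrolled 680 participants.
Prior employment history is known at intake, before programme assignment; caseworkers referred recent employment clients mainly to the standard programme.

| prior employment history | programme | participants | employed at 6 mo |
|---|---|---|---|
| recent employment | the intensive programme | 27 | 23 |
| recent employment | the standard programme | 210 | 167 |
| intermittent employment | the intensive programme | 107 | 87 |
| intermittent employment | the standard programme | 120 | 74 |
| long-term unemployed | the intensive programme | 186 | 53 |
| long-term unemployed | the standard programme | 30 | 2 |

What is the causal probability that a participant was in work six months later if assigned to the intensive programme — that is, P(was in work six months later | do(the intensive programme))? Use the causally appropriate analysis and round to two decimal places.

The stratified and pooled comparisons disagree (the intensive programme wins within each prior employment history; the standard programme wins overall), so the answer turns on the causal role of prior employment history.
Since prior employment history is a pre-existing factor (not a product of the programme) and it affects the outcome on its own, it is a confounder. The stratified rates, not the pooled rate, identify the causal effect.
Standardising the intensive programme to the population prior employment history mix: 0.349·23/27 + 0.334·87/107 + 0.318·53/186 = 0.659.

0.66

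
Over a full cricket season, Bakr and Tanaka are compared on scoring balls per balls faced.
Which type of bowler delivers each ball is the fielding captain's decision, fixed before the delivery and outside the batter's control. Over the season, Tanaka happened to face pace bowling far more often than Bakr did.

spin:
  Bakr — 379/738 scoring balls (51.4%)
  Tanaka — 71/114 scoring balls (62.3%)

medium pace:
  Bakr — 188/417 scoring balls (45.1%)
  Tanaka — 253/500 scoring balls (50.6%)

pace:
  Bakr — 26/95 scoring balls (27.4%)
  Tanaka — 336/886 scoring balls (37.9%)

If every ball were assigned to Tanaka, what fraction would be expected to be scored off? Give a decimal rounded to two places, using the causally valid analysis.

The bowling type-specific comparison favours Tanaka throughout, but the pooled figures favour Bakr. The question is whether to condition on bowling type.
Here bowling type is a common cause — it drives both which player a case falls under and the outcome. The crude comparison mixes populations; the stratum-specific rates are the causally relevant ones.
Standardising Tanaka to the population bowling type mix: 0.310·71/114 + 0.333·253/500 + 0.357·336/886 = 0.497.

0.50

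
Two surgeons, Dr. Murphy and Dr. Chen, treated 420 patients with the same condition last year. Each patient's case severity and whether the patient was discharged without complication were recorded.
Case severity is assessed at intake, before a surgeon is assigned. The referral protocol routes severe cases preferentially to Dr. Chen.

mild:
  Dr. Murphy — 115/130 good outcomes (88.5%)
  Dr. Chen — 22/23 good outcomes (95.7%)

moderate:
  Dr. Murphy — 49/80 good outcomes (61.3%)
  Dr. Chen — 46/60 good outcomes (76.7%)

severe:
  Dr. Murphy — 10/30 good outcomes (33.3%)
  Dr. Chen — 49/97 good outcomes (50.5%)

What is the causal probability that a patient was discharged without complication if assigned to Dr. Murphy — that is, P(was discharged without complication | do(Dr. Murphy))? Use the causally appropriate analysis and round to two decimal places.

Case severity satisfies the back-door criterion: it is not a descendant of the surgeon, and it blocks the spurious path from surgeon to outcome. Adjusting for it (i.e., using the within-case severity rates) gives the causal effect.
Standardising Dr. Murphy to the population case severity mix: 0.364·115/130 + 0.333·49/80 + 0.302·10/30 = 0.627.

0.63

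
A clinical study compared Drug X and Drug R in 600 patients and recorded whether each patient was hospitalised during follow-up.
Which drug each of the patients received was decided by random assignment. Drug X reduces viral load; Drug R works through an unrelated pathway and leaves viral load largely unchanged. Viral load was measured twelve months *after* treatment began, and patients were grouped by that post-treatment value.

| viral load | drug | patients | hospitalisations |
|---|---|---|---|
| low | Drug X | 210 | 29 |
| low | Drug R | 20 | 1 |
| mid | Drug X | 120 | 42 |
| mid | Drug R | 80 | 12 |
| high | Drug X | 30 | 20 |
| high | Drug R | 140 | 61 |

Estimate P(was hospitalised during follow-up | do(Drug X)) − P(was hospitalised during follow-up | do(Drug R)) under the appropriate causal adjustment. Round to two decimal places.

The viral load-specific comparison favours Drug R throughout, but the pooled figures favour Drug X. The question is whether to condition on viral load.
The distribution of viral load is itself part of what the drug does — it is an intermediate outcome. Holding it fixed would remove that part of the effect; the total effect is the pooled difference.
The causal difference is the pooled difference: 0.253 − 0.308 = -0.056.

-0.06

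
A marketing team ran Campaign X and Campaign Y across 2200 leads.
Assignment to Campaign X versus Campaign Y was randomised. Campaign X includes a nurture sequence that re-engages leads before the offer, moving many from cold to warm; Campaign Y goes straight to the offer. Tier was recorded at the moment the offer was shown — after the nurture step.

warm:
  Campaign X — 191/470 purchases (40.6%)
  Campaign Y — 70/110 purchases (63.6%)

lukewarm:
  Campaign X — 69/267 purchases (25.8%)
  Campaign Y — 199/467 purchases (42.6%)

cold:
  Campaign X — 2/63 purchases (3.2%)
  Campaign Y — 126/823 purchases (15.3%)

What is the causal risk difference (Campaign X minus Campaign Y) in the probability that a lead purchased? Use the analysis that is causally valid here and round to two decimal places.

+0.05

Campaign Y is higher inside every engagement tier stratum but Campaign X is higher in aggregate. Whether to stratify depends on how engagement tier relates to the campaign.
Because the campaign influences engagement tier, engagement tier is a post-treatment mediator, not a confounder. Stratifying on it would bias the estimate; the causal effect is the crude pooled difference.
The causal difference is the pooled difference: 0.328 − 0.282 = +0.045.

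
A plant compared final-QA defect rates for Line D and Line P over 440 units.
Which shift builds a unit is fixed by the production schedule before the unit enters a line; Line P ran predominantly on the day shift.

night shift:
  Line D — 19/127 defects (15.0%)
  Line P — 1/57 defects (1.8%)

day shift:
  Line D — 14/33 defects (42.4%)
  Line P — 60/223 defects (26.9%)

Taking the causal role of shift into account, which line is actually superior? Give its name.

Line P

The stratified and pooled comparisons disagree (Line P wins within each shift; Line D wins overall), so the answer turns on the causal role of shift.
Shift satisfies the back-door criterion: it is not a descendant of the line, and it blocks the spurious path from line to outcome. Adjusting for it (i.e., using the within-shift rates) gives the causal effect.
Within each level — night shift: 15.0% vs 1.8%; day shift: 42.4% vs 26.9% — Line P is lower every time.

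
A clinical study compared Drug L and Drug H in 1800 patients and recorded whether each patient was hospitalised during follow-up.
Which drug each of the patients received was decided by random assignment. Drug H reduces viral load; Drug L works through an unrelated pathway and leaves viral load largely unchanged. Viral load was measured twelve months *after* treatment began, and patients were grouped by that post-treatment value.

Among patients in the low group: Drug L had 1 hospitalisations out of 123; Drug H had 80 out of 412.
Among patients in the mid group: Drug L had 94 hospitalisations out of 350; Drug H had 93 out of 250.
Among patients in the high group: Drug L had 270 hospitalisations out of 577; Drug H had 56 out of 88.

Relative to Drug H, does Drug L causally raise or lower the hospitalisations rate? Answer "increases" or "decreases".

increases

The viral load-specific comparison favours Drug L throughout, but the pooled figures favour Drug H. The question is whether to condition on viral load.
Stratifying would compare drugs among patients the drugs themselves sorted into viral load groups — a form of selection on an intermediate. The unconditioned pooled rates give the total causal effect.
Pooled: Drug L 34.8% vs Drug H 30.5%; Drug H is lower overall.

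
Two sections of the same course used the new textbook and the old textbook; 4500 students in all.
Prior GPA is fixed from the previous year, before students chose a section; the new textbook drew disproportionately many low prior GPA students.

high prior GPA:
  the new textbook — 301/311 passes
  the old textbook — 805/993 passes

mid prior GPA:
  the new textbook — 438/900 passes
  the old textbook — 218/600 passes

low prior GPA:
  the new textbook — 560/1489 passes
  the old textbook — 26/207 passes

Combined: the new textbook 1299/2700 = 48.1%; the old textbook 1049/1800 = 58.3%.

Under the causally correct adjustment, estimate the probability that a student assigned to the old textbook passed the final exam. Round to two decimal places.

0.40

Here prior GPA band is a common cause — it drives both which teaching method a case falls under and the outcome. The crude comparison mixes populations; the stratum-specific rates are the causally relevant ones.
Standardising the old textbook to the population prior GPA band mix: 0.290·805/993 + 0.333·218/600 + 0.377·26/207 = 0.403.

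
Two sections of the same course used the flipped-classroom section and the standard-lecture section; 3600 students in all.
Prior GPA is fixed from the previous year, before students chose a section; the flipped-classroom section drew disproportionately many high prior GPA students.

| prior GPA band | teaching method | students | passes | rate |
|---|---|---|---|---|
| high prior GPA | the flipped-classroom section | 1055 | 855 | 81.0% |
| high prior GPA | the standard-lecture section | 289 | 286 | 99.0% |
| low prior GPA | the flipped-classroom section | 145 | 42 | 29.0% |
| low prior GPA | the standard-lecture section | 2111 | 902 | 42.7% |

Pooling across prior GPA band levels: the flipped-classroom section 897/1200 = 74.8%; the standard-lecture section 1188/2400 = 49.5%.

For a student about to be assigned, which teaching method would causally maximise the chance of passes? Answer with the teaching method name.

Since prior GPA band is a pre-existing factor (not a product of the teaching method) and it affects the outcome on its own, it is a confounder. The stratified rates, not the pooled rate, identify the causal effect.
Within each level — high prior GPA: 81.0% vs 99.0%; low prior GPA: 29.0% vs 42.7% — the standard-lecture section is higher every time.

the standard-lecture section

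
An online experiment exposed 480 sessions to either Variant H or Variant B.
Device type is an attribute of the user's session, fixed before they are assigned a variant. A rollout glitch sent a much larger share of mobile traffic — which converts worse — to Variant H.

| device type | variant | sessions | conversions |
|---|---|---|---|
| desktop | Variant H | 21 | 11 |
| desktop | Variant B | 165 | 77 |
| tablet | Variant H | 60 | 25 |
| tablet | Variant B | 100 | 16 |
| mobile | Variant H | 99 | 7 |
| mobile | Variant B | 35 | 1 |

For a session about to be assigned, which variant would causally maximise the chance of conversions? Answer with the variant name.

Device type is set before the variant has any effect — it is not caused by the variant — and it independently drives the outcome. That makes it a confounder, so the causal comparison is within device type levels.
Within each level — desktop: 52.4% vs 46.7%; tablet: 41.7% vs 16.0%; mobile: 7.1% vs 2.9% — Variant H is higher every time.

Variant H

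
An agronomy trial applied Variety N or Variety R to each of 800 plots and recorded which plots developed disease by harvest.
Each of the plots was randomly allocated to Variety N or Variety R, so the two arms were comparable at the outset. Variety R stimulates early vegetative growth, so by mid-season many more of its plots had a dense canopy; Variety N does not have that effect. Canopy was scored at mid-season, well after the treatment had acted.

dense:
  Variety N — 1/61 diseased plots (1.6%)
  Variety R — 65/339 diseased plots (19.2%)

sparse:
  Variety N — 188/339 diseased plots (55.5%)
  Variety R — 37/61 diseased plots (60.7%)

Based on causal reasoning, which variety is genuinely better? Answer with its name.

Variety R

The mid-season canopy-specific comparison favours Variety N throughout, but the pooled figures favour Variety R. The question is whether to condition on mid-season canopy.
Mid-season canopy is downstream of the variety. One should not condition on a consequence of treatment, so the overall rates are the right comparison.
Pooled: Variety N 47.2% vs Variety R 25.5%; Variety R is lower overall.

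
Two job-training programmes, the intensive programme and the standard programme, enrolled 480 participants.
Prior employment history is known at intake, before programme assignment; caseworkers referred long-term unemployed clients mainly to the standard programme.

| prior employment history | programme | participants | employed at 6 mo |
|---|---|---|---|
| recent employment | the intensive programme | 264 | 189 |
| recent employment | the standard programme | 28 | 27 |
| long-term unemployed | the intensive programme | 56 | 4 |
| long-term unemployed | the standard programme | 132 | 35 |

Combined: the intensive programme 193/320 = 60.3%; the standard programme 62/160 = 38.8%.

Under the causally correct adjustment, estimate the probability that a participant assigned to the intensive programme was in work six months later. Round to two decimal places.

Since prior employment history is a pre-existing factor (not a product of the programme) and it affects the outcome on its own, it is a confounder. The stratified rates, not the pooled rate, identify the causal effect.
Standardising the intensive programme to the population prior employment history mix: 0.608·189/264 + 0.392·4/56 = 0.463.

0.46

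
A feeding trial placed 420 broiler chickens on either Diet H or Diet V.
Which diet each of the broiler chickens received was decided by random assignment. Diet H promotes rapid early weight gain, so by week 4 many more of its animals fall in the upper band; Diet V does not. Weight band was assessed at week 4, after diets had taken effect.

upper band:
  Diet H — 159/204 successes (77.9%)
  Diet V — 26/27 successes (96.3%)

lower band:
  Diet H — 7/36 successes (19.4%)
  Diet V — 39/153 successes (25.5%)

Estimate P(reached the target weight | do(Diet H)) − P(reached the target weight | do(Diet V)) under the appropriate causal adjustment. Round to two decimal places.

Week-4 weight band here is a post-treatment variable shaped by the diet; conditioning on it would introduce bias rather than remove it. The overall comparison is the causal one.
The causal difference is the pooled difference: 0.692 − 0.361 = +0.331.

+0.33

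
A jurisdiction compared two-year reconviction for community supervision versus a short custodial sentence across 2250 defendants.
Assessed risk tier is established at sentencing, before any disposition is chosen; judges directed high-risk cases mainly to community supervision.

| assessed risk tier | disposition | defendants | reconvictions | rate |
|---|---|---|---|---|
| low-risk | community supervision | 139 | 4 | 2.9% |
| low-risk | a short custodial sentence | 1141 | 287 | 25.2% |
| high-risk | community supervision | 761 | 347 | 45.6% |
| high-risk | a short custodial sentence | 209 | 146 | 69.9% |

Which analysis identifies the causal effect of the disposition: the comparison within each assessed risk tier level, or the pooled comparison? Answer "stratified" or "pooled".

Here assessed risk tier is a common cause — it drives both which disposition a case falls under and the outcome. The crude comparison mixes populations; the stratum-specific rates are the causally relevant ones.
Within each level — low-risk: 2.9% vs 25.2%; high-risk: 45.6% vs 69.9% — community supervision is lower every time.

stratified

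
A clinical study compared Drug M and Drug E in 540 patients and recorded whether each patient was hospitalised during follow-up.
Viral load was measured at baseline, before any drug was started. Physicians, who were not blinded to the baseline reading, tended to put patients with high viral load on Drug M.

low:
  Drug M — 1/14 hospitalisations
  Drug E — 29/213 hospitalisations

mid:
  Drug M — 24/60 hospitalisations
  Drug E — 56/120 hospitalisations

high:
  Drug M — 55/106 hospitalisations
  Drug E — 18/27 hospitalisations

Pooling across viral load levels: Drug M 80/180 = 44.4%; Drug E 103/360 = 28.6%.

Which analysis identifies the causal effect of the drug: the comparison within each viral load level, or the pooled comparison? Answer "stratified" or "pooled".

stratified

The stratified and pooled comparisons disagree (Drug M wins within each viral load; Drug E wins overall), so the answer turns on the causal role of viral load.
Here viral load is a common cause — it drives both which drug a case falls under and the outcome. The crude comparison mixes populations; the stratum-specific rates are the causally relevant ones.
Within each level — low: 7.1% vs 13.6%; mid: 40.0% vs 46.7%; high: 51.9% vs 66.7% — Drug M is lower every time.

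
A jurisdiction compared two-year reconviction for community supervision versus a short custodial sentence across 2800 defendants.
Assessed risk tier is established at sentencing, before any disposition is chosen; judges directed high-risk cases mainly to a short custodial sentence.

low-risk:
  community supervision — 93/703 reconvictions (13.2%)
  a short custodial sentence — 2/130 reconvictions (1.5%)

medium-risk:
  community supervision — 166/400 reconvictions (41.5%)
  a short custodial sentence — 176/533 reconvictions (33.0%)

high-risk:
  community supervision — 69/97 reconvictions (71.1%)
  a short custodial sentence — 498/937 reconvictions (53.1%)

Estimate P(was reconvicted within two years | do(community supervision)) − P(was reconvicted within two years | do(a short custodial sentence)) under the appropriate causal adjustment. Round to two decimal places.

+0.13

Assessed risk tier is set before the disposition has any effect — it is not caused by the disposition — and it independently drives the outcome. That makes it a confounder, so the causal comparison is within assessed risk tier levels.
Adjusting over the population distribution of assessed risk tier: 0.297·(0.132−0.015) + 0.333·(0.415−0.330) + 0.369·(0.711−0.531) = +0.129.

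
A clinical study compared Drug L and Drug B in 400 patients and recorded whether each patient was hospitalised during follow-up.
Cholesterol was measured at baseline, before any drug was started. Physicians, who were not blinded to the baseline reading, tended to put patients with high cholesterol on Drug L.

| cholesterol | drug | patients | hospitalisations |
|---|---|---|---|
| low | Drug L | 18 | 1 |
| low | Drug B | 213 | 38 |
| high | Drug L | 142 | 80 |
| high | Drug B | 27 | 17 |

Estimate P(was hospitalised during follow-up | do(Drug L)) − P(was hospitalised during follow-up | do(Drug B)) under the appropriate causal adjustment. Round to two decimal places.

-0.10

The stratified and pooled comparisons disagree (Drug L wins within each cholesterol; Drug B wins overall), so the answer turns on the causal role of cholesterol.
Since cholesterol is a pre-existing factor (not a product of the drug) and it affects the outcome on its own, it is a confounder. The stratified rates, not the pooled rate, identify the causal effect.
Adjusting over the population distribution of cholesterol: 0.578·(0.056−0.178) + 0.422·(0.563−0.630) = -0.099.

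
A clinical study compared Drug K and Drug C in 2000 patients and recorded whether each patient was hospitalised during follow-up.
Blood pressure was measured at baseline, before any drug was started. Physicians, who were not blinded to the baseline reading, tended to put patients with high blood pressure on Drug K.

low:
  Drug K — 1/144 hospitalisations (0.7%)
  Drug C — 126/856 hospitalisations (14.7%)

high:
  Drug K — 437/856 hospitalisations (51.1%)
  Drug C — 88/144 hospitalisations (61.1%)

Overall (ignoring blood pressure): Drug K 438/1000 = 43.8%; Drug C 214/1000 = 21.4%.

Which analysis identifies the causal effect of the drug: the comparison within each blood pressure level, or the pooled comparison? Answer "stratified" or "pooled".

The blood pressure-specific comparison favours Drug K throughout, but the pooled figures favour Drug C. The question is whether to condition on blood pressure.
Nothing the drug does changes blood pressure; the imbalance is an allocation artefact. With blood pressure also predicting the outcome, the pooled figure is confounded, and the within-stratum comparison is the causal one.
Within each level — low: 0.7% vs 14.7%; high: 51.1% vs 61.1% — Drug K is lower every time.

stratified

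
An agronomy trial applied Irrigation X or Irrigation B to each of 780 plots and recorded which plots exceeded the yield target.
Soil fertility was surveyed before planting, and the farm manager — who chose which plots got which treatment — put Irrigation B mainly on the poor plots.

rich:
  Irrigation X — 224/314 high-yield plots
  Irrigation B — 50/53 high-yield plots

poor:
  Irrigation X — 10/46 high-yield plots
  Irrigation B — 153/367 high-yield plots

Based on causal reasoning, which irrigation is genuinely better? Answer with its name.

Soil fertility differs across irrigations for reasons unrelated to any effect of the irrigation itself, and it separately predicts the outcome — a classic confounder. We must compare within soil fertility levels.
Within each level — rich: 71.3% vs 94.3%; poor: 21.7% vs 41.7% — Irrigation B is higher every time.

Irrigation B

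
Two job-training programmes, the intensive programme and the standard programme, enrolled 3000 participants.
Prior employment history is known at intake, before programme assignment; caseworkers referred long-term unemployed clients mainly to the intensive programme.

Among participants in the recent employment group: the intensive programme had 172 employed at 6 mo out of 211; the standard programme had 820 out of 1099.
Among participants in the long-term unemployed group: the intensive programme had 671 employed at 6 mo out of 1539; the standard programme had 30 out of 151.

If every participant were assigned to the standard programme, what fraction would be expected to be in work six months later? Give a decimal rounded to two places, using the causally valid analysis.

0.44

Prior employment history is set before the programme has any effect — it is not caused by the programme — and it independently drives the outcome. That makes it a confounder, so the causal comparison is within prior employment history levels.
Standardising the standard programme to the population prior employment history mix: 0.437·820/1099 + 0.563·30/151 = 0.438.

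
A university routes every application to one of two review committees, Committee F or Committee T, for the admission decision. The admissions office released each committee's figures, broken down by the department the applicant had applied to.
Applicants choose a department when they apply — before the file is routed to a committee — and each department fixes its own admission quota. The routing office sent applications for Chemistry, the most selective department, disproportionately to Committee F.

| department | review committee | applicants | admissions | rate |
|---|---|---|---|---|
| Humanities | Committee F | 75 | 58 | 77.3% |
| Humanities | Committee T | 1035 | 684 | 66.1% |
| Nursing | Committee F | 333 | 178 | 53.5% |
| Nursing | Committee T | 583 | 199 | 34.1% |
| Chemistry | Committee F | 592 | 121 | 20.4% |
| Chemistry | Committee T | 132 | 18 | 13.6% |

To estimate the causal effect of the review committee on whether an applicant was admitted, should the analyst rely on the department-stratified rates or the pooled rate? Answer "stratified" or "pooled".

Within every department level Committee F has the higher rate, yet pooled Committee T does — Simpson's reversal.
Here department is a common cause — it drives both which review committee a case falls under and the outcome. The crude comparison mixes populations; the stratum-specific rates are the causally relevant ones.
Within each level — Humanities: 77.3% vs 66.1%; Nursing: 53.5% vs 34.1%; Chemistry: 20.4% vs 13.6% — Committee F is higher every time.

stratified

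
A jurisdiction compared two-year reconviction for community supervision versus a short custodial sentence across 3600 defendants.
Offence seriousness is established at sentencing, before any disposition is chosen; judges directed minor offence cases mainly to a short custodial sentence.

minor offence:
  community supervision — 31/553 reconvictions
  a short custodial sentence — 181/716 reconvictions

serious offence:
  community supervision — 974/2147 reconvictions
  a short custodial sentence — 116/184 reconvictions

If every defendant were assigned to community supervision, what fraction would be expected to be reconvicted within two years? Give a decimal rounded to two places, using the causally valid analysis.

0.31

Nothing the disposition does changes offence seriousness; the imbalance is an allocation artefact. With offence seriousness also predicting the outcome, the pooled figure is confounded, and the within-stratum comparison is the causal one.
Standardising community supervision to the population offence seriousness mix: 0.352·31/553 + 0.647·974/2147 = 0.314.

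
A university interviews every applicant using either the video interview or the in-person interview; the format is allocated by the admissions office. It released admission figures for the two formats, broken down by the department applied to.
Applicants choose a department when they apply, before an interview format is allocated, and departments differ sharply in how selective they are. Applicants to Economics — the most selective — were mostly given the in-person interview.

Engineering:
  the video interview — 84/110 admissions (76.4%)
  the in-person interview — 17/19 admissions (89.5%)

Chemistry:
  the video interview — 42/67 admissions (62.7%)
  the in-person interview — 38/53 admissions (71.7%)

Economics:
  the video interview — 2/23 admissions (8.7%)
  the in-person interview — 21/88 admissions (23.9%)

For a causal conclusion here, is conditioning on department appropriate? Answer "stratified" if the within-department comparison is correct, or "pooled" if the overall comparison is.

stratified

The stratified and pooled comparisons disagree (the in-person interview wins within each department; the video interview wins overall), so the answer turns on the causal role of department.
Department is set before the interview format has any effect — it is not caused by the interview format — and it independently drives the outcome. That makes it a confounder, so the causal comparison is within department levels.
Within each level — Engineering: 76.4% vs 89.5%; Chemistry: 62.7% vs 71.7%; Economics: 8.7% vs 23.9% — the in-person interview is higher every time.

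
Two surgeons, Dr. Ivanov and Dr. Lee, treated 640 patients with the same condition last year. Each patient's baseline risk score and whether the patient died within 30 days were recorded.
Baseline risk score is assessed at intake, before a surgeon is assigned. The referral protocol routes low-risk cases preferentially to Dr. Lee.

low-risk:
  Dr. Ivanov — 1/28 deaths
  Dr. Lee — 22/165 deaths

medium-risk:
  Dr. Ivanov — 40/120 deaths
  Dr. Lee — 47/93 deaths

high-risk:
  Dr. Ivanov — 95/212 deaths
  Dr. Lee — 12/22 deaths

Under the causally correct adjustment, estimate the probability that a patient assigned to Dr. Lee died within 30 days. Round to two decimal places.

0.41

Here baseline risk score is a common cause — it drives both which surgeon a case falls under and the outcome. The crude comparison mixes populations; the stratum-specific rates are the causally relevant ones.
Standardising Dr. Lee to the population baseline risk score mix: 0.302·22/165 + 0.333·47/93 + 0.366·12/22 = 0.408.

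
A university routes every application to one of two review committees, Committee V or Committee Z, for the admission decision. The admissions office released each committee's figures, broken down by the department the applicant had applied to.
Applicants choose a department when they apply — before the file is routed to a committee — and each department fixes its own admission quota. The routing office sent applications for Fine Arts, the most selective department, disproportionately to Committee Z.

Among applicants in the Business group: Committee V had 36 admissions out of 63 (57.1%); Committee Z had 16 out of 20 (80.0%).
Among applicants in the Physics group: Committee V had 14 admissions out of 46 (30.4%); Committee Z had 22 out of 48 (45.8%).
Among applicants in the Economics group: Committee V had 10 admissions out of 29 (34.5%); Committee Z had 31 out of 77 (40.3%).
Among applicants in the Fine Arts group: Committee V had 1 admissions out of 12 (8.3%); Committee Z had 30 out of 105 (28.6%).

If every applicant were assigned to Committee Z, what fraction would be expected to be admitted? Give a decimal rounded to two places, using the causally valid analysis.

0.46

The stratified and pooled comparisons disagree (Committee Z wins within each department; Committee V wins overall), so the answer turns on the causal role of department.
Since department is a pre-existing factor (not a product of the review committee) and it affects the outcome on its own, it is a confounder. The stratified rates, not the pooled rate, identify the causal effect.
Standardising Committee Z to the population department mix: 0.207·16/20 + 0.235·22/48 + 0.265·31/77 + 0.292·30/105 = 0.464.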